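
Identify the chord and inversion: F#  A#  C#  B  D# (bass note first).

The distinct note names are F#, A#, C#, B, D#. Stacked in thirds they read B–D#–F#–A#–C#, which is a major ninth chord on B.
The lowest note is F#, the fifth of the chord, so this is second inversion.

B major ninth, second inversion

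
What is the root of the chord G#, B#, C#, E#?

C#

The distinct letter names are G#, B#, C#, E#. Arranged as a stack of thirds they read C#–E#–G#–B#, so C# is the root (a C# major seventh chord).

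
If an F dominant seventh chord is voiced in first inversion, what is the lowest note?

The third of F dominant seventh (F–A–C–Eb) is A; that is the bass in first inversion.

A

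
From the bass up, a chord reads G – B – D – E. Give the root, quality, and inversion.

E minor seventh, first inversion

The pitch classes G, B, D, E arrange in thirds as E–G–B–D: an E minor seventh chord.
With the third (G) in the bass, the chord is in first inversion (figured bass 6/5).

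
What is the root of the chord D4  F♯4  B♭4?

Bb

Reordering D, F#, Bb into stacked thirds gives Bb–D–F#; the bottom of that stack, Bb, is the root.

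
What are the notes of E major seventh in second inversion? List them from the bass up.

The chord tones are E–G#–B–D#. With the fifth (B) lowest for second inversion: B, D#, E, G#.

B, D#, E, G#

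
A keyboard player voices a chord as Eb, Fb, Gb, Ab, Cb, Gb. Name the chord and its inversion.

Fb major ninth, third inversion

The pitch classes Eb, Fb, Gb, Ab, Cb arrange in thirds as Fb–Ab–Cb–Eb–Gb: an Fb major ninth chord.
Eb is the seventh of Fb major ninth; seventh in the bass means third inversion.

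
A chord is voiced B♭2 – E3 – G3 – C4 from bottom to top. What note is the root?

The distinct letter names are Bb, E, G, C. Arranged as a stack of thirds they read C–E–G–Bb, so C is the root (a C dominant seventh chord).

C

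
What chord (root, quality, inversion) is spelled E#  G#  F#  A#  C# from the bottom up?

F# major ninth, third inversion

The distinct note names are E#, G#, F#, A#, C#. Stacked in thirds they read F#–A#–C#–E#–G#, which is a major ninth chord on F#.
The lowest note is E#, the seventh of the chord, so this is third inversion.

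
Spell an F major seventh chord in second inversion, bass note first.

C, E, F, A

F major seventh is F–A–C–E. Second inversion puts the fifth (C) in the bass, with the remaining tones above: C, E, F, A.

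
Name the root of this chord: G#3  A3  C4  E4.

Reordering G#, A, C, E into stacked thirds gives A–C–E–G#; the bottom of that stack, A, is the root.

A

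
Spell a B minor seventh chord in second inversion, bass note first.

F#, A, B, D

The chord tones are B–D–F#–A. With the fifth (F#) lowest for second inversion: F#, A, B, D.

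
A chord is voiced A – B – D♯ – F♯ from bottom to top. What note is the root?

Reordering A, B, D#, F# into stacked thirds gives B–D#–F#–A; the bottom of that stack, B, is the root.

B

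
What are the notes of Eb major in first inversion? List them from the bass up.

Spelling Eb major: Eb–G–Bb. In first inversion the third is bass, giving G, Bb, Eb from the bottom.

G, Bb, Eb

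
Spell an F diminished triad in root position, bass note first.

F, Ab, Cb

Spelling F diminished: F–Ab–Cb. In root position the root is bass, giving F, Ab, Cb from the bottom.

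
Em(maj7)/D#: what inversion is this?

third inversion

Em(maj7)/D# means E minor-major seventh with D# in the bass. D# is the seventh of E minor-major seventh (E–G–B–D#), so this is third inversion.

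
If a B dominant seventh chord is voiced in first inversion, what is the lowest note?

B dominant seventh is B–D#–F#–A. First inversion places the third in the bass: D#.

D#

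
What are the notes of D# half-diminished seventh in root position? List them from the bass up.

The chord tones are D#–F#–A–C#. With the root (D#) lowest for root position: D#, F#, A, C#.

D#, F#, A, C#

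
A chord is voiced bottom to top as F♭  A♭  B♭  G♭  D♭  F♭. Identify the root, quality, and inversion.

The pitch classes Fb, Ab, Bb, Gb, Db arrange in thirds as Gb–Bb–Db–Fb–Ab: a Gb dominant ninth chord.
With the seventh (Fb) in the bass, the chord is in third inversion.

Gb dominant ninth, third inversion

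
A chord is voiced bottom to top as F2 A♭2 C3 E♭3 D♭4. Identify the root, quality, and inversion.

The pitch classes F, Ab, C, Eb, Db arrange in thirds as Db–F–Ab–C–Eb: a Db major ninth chord.
With the third (F) in the bass, the chord is in first inversion.

Db major ninth, first inversion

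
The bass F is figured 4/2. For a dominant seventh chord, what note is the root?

The figures 4/2 mean the seventh of the chord is in the bass. If F is the seventh of a dominant seventh chord, the root is G (chord tones G–B–D–F).

G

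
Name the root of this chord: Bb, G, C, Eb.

C

The distinct letter names are Bb, G, C, Eb. Arranged as a stack of thirds they read C–Eb–G–Bb, so C is the root (a C minor seventh chord).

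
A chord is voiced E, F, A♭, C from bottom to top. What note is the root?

F

Reordering E, F, Ab, C into stacked thirds gives F–Ab–C–E; the bottom of that stack, F, is the root.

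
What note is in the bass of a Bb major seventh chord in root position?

The root of Bb major seventh (Bb–D–F–A) is Bb; that is the bass in root position.

Bb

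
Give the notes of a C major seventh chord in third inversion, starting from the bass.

B, C, E, G

The chord tones are C–E–G–B. With the seventh (B) lowest for third inversion: B, C, E, G.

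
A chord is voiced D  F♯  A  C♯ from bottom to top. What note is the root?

D

Reordering D, F#, A, C# into stacked thirds gives D–F#–A–C#; the bottom of that stack, D, is the root.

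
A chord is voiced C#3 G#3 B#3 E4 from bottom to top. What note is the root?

Reordering C#, G#, B#, E into stacked thirds gives C#–E–G#–B#; the bottom of that stack, C#, is the root.

C#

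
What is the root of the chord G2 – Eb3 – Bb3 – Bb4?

Eb

The distinct letter names are G, Eb, Bb. Arranged as a stack of thirds they read Eb–G–Bb, so Eb is the root (an Eb major triad).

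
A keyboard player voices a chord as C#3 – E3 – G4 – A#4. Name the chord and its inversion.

A# diminished seventh, first inversion

The distinct note names are C#, E, G, A#. Stacked in thirds they read A#–C#–E–G, which is a diminished seventh chord on A#.
With the third (C#) in the bass, the chord is in first inversion (figured bass 6/5).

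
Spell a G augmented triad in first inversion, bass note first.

B, D#, G

G augmented is G–B–D#. First inversion puts the third (B) in the bass, with the remaining tones above: B, D#, G.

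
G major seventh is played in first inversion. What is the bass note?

G major seventh is G–B–D–F#. First inversion places the third in the bass: B.

B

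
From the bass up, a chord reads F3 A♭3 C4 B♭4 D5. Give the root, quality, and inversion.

The pitch classes F, Ab, C, Bb, D arrange in thirds as Bb–D–F–Ab–C: a Bb dominant ninth chord.
F is the fifth of Bb dominant ninth; fifth in the bass means second inversion.

Bb dominant ninth, second inversion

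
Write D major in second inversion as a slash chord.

Dmaj/A

Second inversion of D major has the fifth (A) in the bass. As a slash chord: Dmaj/A.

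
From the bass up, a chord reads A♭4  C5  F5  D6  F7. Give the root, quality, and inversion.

Reducing to letter names: Ab, C, F, D. These stack in thirds as D–F–Ab–C — a D half-diminished seventh chord.
Ab is the fifth of D half-diminished seventh; fifth in the bass means second inversion (figured bass 4/3).

D half-diminished seventh, second inversion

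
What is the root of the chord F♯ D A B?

F#, D, A, B are the tones of a B minor seventh chord (B–D–F#–A), making B the root.

B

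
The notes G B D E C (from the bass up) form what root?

G, B, D, E, C are the tones of a C major ninth chord (C–E–G–B–D), making C the root.

C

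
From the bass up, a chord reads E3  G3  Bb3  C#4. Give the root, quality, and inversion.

C# diminished seventh, first inversion

The distinct note names are E, G, Bb, C#. Stacked in thirds they read C#–E–G–Bb, which is a diminished seventh chord on C#.
E is the third of C# diminished seventh; third in the bass means first inversion (figured bass 6/5).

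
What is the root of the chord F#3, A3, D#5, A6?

Reordering F#, A, D# into stacked thirds gives D#–F#–A; the bottom of that stack, D#, is the root.

D#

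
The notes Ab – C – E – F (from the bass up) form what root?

F

Ab, C, E, F are the tones of an F minor-major seventh chord (F–Ab–C–E), making F the root.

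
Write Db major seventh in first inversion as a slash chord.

First inversion of Db major seventh has the third (F) in the bass. As a slash chord: Dbmaj7/F.

Dbmaj7/F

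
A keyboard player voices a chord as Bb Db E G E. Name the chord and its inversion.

E diminished seventh, second inversion

Reducing to letter names: Bb, Db, E, G. These stack in thirds as E–G–Bb–Db — an E diminished seventh chord.
The lowest note is Bb, the fifth of the chord, so this is second inversion (figured bass 4/3).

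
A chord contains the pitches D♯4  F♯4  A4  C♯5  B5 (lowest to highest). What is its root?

D#, F#, A, C#, B are the tones of a B dominant ninth chord (B–D#–F#–A–C#), making B the root.

B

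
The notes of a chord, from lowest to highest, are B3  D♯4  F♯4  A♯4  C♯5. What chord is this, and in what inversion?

B major ninth, root position

Reducing to letter names: B, D#, F#, A#, C#. These stack in thirds as B–D#–F#–A#–C# — a B major ninth chord.
With the root (B) in the bass, the chord is in root position.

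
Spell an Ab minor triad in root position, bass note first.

Spelling Ab minor: Ab–Cb–Eb. In root position the root is bass, giving Ab, Cb, Eb from the bottom.

Ab, Cb, Eb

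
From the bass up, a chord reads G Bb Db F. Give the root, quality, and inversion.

Reducing to letter names: G, Bb, Db, F. These stack in thirds as G–Bb–Db–F — a G half-diminished seventh chord.
With the root (G) in the bass, the chord is in root position (figured bass 7).

G half-diminished seventh, root position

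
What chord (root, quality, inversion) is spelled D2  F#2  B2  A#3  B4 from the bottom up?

Reducing to letter names: D, F#, B, A#. These stack in thirds as B–D–F#–A# — a B minor-major seventh chord.
The lowest note is D, the third of the chord, so this is first inversion (figured bass 6/5).

B minor-major seventh, first inversion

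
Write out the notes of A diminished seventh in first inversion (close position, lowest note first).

C, Eb, Gb, A

A diminished seventh is A–C–Eb–Gb. First inversion puts the third (C) in the bass, with the remaining tones above: C, Eb, Gb, A.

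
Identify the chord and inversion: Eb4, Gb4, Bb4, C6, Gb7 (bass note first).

Reducing to letter names: Eb, Gb, Bb, C. These stack in thirds as C–Eb–Gb–Bb — a C half-diminished seventh chord.
Eb is the third of C half-diminished seventh; third in the bass means first inversion (figured bass 6/5).

C half-diminished seventh, first inversion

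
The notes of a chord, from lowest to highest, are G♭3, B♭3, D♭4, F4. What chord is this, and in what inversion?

The pitch classes Gb, Bb, Db, F arrange in thirds as Gb–Bb–Db–F: a Gb major seventh chord.
Gb is the root of Gb major seventh; root in the bass means root position (figured bass 7).

Gb major seventh, root position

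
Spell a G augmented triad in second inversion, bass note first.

The chord tones are G–B–D#. With the fifth (D#) lowest for second inversion: D#, G, B.

D#, G, B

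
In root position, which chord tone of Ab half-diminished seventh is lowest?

Ab

In root position the root is lowest. For Ab half-diminished seventh (Ab–Cb–Ebb–Gb) that is Ab.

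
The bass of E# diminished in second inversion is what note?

In second inversion the fifth is lowest. For E# diminished (E#–G#–B) that is B.

B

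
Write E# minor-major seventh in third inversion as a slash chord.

E#m(maj7)/D##

Third inversion of E# minor-major seventh has the seventh (D##) in the bass. As a slash chord: E#m(maj7)/D##.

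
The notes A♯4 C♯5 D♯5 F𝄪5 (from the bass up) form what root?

D#

A#, C#, D#, F## are the tones of a D# dominant seventh chord (D#–F##–A#–C#), making D# the root.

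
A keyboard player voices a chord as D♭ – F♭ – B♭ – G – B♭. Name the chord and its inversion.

G diminished seventh, second inversion

The distinct note names are Db, Fb, Bb, G. Stacked in thirds they read G–Bb–Db–Fb, which is a diminished seventh chord on G.
With the fifth (Db) in the bass, the chord is in second inversion (figured bass 4/3).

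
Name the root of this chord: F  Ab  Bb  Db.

The distinct letter names are F, Ab, Bb, Db. Arranged as a stack of thirds they read Bb–Db–F–Ab, so Bb is the root (a Bb minor seventh chord).

Bb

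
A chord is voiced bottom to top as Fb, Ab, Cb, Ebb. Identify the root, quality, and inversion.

Fb dominant seventh, root position

The distinct note names are Fb, Ab, Cb, Ebb. Stacked in thirds they read Fb–Ab–Cb–Ebb, which is a dominant seventh chord on Fb.
The lowest note is Fb, the root of the chord, so this is root position (figured bass 7).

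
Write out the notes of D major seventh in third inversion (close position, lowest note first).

D major seventh is D–F#–A–C#. Third inversion puts the seventh (C#) in the bass, with the remaining tones above: C#, D, F#, A.

C#, D, F#, A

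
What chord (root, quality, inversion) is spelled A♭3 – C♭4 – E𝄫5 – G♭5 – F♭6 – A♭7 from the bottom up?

Fb dominant ninth, first inversion

Reducing to letter names: Ab, Cb, Ebb, Gb, Fb. These stack in thirds as Fb–Ab–Cb–Ebb–Gb — an Fb dominant ninth chord.
With the third (Ab) in the bass, the chord is in first inversion.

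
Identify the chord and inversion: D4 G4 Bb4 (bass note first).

Reducing to letter names: D, G, Bb. These stack in thirds as G–Bb–D — a G minor triad.
The lowest note is D, the fifth of the chord, so this is second inversion (figured bass 6/4).

G minor, second inversion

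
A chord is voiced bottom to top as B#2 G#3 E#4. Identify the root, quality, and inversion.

E# minor, second inversion

The distinct note names are B#, G#, E#. Stacked in thirds they read E#–G#–B#, which is a minor triad on E#.
B# is the fifth of E# minor; fifth in the bass means second inversion (figured bass 6/4).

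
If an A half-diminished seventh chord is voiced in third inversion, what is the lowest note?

In third inversion the seventh is lowest. For A half-diminished seventh (A–C–Eb–G) that is G.

G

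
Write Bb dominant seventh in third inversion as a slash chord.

Bb7/Ab

Third inversion of Bb dominant seventh has the seventh (Ab) in the bass. As a slash chord: Bb7/Ab.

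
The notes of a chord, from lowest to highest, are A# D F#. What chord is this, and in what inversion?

Reducing to letter names: A#, D, F#. These stack in thirds as D–F#–A# — a D augmented triad.
With the fifth (A#) in the bass, the chord is in second inversion (figured bass 6/4).

D augmented, second inversion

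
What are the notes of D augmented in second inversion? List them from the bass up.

A#, D, F#

Spelling D augmented: D–F#–A#. In second inversion the fifth is bass, giving A#, D, F# from the bottom.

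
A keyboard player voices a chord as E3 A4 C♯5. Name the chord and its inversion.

Reducing to letter names: E, A, C#. These stack in thirds as A–C#–E — an A major triad.
The lowest note is E, the fifth of the chord, so this is second inversion (figured bass 6/4).

A major, second inversion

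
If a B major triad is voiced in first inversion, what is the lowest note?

In first inversion the third is lowest. For B major (B–D#–F#) that is D#.

D#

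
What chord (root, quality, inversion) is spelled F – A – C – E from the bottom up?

F major seventh, root position

Reducing to letter names: F, A, C, E. These stack in thirds as F–A–C–E — an F major seventh chord.
With the root (F) in the bass, the chord is in root position (figured bass 7).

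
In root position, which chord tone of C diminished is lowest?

C

In root position the root is lowest. For C diminished (C–Eb–Gb) that is C.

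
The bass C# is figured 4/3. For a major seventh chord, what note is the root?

F#

The figures 4/3 mean the fifth of the chord is in the bass. If C# is the fifth of a major seventh chord, the root is F# (chord tones F#–A#–C#–E#).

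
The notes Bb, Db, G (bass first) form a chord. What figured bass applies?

The notes Bb, Db, G stack in thirds as G–Bb–Db — a G diminished triad. The bass Bb is the third, so this is first inversion: figured 6.

6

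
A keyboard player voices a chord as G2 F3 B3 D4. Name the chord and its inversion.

Reducing to letter names: G, F, B, D. These stack in thirds as G–B–D–F — a G dominant seventh chord.
The lowest note is G, the root of the chord, so this is root position (figured bass 7).

G dominant seventh, root position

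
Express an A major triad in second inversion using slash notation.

AM/E

Second inversion of A major has the fifth (E) in the bass. As a slash chord: AM/E.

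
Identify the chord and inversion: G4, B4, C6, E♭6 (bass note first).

C minor-major seventh, second inversion

Reducing to letter names: G, B, C, Eb. These stack in thirds as C–Eb–G–B — a C minor-major seventh chord.
The lowest note is G, the fifth of the chord, so this is second inversion (figured bass 4/3).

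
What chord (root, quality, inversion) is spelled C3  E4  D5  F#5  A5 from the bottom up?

The pitch classes C, E, D, F#, A arrange in thirds as D–F#–A–C–E: a D dominant ninth chord.
With the seventh (C) in the bass, the chord is in third inversion.

D dominant ninth, third inversion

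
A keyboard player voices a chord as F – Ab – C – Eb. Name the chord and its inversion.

F minor seventh, root position

The pitch classes F, Ab, C, Eb arrange in thirds as F–Ab–C–Eb: an F minor seventh chord.
The lowest note is F, the root of the chord, so this is root position (figured bass 7).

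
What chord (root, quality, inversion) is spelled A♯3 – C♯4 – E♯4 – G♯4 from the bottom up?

Reducing to letter names: A#, C#, E#, G#. These stack in thirds as A#–C#–E#–G# — an A# minor seventh chord.
A# is the root of A# minor seventh; root in the bass means root position (figured bass 7).

A# minor seventh, root position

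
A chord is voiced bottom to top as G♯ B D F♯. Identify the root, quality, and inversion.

The distinct note names are G#, B, D, F#. Stacked in thirds they read G#–B–D–F#, which is a half-diminished seventh chord on G#.
The lowest note is G#, the root of the chord, so this is root position (figured bass 7).

G# half-diminished seventh, root position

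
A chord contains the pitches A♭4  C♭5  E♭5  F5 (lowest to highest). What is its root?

The distinct letter names are Ab, Cb, Eb, F. Arranged as a stack of thirds they read F–Ab–Cb–Eb, so F is the root (an F half-diminished seventh chord).

F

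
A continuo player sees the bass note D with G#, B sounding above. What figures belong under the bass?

6/4

The notes D, G#, B stack in thirds as G#–B–D — a G# diminished triad. The bass D is the fifth, so this is second inversion: figured 6/4.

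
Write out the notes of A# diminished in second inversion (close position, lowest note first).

E, A#, C#

Spelling A# diminished: A#–C#–E. In second inversion the fifth is bass, giving E, A#, C# from the bottom.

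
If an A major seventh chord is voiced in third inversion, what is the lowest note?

G#

A major seventh is A–C#–E–G#. Third inversion places the seventh in the bass: G#.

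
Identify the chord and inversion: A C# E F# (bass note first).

F# minor seventh, first inversion

Reducing to letter names: A, C#, E, F#. These stack in thirds as F#–A–C#–E — an F# minor seventh chord.
A is the third of F# minor seventh; third in the bass means first inversion (figured bass 6/5).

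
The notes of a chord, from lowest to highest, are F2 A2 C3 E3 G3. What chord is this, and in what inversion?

F major ninth, root position

The pitch classes F, A, C, E, G arrange in thirds as F–A–C–E–G: an F major ninth chord.
The lowest note is F, the root of the chord, so this is root position.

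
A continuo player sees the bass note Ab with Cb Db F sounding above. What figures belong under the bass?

4/3

The notes Ab, Cb, Db, F stack in thirds as Db–F–Ab–Cb — a Db dominant seventh chord. The bass Ab is the fifth, so this is second inversion: figured 4/3.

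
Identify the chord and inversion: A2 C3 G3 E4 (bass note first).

Reducing to letter names: A, C, G, E. These stack in thirds as A–C–E–G — an A minor seventh chord.
A is the root of A minor seventh; root in the bass means root position (figured bass 7).

A minor seventh, root position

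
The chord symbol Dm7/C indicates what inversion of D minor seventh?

third inversion

Dm7/C means D minor seventh with C in the bass. C is the seventh of D minor seventh (D–F–A–C), so this is third inversion.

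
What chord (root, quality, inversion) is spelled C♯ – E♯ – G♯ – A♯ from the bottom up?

Reducing to letter names: C#, E#, G#, A#. These stack in thirds as A#–C#–E#–G# — an A# minor seventh chord.
The lowest note is C#, the third of the chord, so this is first inversion (figured bass 6/5).

A# minor seventh, first inversion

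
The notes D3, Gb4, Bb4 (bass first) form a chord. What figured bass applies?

The notes D, Gb, Bb stack in thirds as Gb–Bb–D — a Gb augmented triad. The bass D is the fifth, so this is second inversion: figured 6/4.

6/4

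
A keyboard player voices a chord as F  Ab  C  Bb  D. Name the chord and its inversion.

Bb dominant ninth, second inversion

The distinct note names are F, Ab, C, Bb, D. Stacked in thirds they read Bb–D–F–Ab–C, which is a dominant ninth chord on Bb.
The lowest note is F, the fifth of the chord, so this is second inversion.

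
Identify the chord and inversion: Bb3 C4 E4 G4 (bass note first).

The pitch classes Bb, C, E, G arrange in thirds as C–E–G–Bb: a C dominant seventh chord.
Bb is the seventh of C dominant seventh; seventh in the bass means third inversion (figured bass 4/2).

C dominant seventh, third inversion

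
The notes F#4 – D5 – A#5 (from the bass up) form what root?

D

Reordering F#, D, A# into stacked thirds gives D–F#–A#; the bottom of that stack, D, is the root.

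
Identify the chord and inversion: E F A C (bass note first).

F major seventh, third inversion

The pitch classes E, F, A, C arrange in thirds as F–A–C–E: an F major seventh chord.
The lowest note is E, the seventh of the chord, so this is third inversion (figured bass 4/2).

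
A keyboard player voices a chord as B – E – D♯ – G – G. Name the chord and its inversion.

E minor-major seventh, second inversion

Reducing to letter names: B, E, D#, G. These stack in thirds as E–G–B–D# — an E minor-major seventh chord.
The lowest note is B, the fifth of the chord, so this is second inversion (figured bass 4/3).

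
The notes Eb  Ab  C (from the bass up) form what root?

Ab

The distinct letter names are Eb, Ab, C. Arranged as a stack of thirds they read Ab–C–Eb, so Ab is the root (an Ab major triad).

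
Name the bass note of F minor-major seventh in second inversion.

The fifth of F minor-major seventh (F–Ab–C–E) is C; that is the bass in second inversion.

C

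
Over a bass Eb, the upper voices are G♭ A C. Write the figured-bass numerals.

4/3

The notes Eb, Gb, A, C stack in thirds as A–C–Eb–Gb — an A diminished seventh chord. The bass Eb is the fifth, so this is second inversion: figured 4/3.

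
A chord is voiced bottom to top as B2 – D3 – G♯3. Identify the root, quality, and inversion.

G# diminished, first inversion

The distinct note names are B, D, G#. Stacked in thirds they read G#–B–D, which is a diminished triad on G#.
The lowest note is B, the third of the chord, so this is first inversion (figured bass 6).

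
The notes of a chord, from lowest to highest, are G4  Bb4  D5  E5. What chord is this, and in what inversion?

E half-diminished seventh, first inversion

The distinct note names are G, Bb, D, E. Stacked in thirds they read E–G–Bb–D, which is a half-diminished seventh chord on E.
The lowest note is G, the third of the chord, so this is first inversion (figured bass 6/5).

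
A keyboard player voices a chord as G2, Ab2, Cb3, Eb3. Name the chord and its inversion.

Ab minor-major seventh, third inversion

The pitch classes G, Ab, Cb, Eb arrange in thirds as Ab–Cb–Eb–G: an Ab minor-major seventh chord.
The lowest note is G, the seventh of the chord, so this is third inversion (figured bass 4/2).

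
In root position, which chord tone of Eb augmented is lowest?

Eb

Eb augmented is Eb–G–B. Root position places the root in the bass: Eb.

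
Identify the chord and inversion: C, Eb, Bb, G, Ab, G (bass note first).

The distinct note names are C, Eb, Bb, G, Ab. Stacked in thirds they read Ab–C–Eb–G–Bb, which is a major ninth chord on Ab.
The lowest note is C, the third of the chord, so this is first inversion.

Ab major ninth, first inversion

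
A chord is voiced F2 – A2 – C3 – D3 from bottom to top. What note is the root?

The distinct letter names are F, A, C, D. Arranged as a stack of thirds they read D–F–A–C, so D is the root (a D minor seventh chord).

D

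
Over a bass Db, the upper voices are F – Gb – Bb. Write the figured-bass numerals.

The notes Db, F, Gb, Bb stack in thirds as Gb–Bb–Db–F — a Gb major seventh chord. The bass Db is the fifth, so this is second inversion: figured 4/3.

4/3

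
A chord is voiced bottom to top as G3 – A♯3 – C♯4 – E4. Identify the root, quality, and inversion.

Reducing to letter names: G, A#, C#, E. These stack in thirds as A#–C#–E–G — an A# diminished seventh chord.
The lowest note is G, the seventh of the chord, so this is third inversion (figured bass 4/2).

A# diminished seventh, third inversion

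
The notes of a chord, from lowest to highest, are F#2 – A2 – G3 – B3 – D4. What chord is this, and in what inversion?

G major ninth, third inversion

The pitch classes F#, A, G, B, D arrange in thirds as G–B–D–F#–A: a G major ninth chord.
F# is the seventh of G major ninth; seventh in the bass means third inversion.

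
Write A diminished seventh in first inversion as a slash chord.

Adim7/C

First inversion of A diminished seventh has the third (C) in the bass. As a slash chord: Adim7/C.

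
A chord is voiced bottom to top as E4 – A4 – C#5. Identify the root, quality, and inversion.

A major, second inversion

The pitch classes E, A, C# arrange in thirds as A–C#–E: an A major triad.
With the fifth (E) in the bass, the chord is in second inversion (figured bass 6/4).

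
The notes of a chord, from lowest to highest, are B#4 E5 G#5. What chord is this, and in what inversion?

E augmented, second inversion

The distinct note names are B#, E, G#. Stacked in thirds they read E–G#–B#, which is an augmented triad on E.
B# is the fifth of E augmented; fifth in the bass means second inversion (figured bass 6/4).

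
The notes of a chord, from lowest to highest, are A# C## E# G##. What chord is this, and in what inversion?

A# major seventh, root position

The distinct note names are A#, C##, E#, G##. Stacked in thirds they read A#–C##–E#–G##, which is a major seventh chord on A#.
A# is the root of A# major seventh; root in the bass means root position (figured bass 7).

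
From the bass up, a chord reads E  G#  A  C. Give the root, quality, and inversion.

A minor-major seventh, second inversion

Reducing to letter names: E, G#, A, C. These stack in thirds as A–C–E–G# — an A minor-major seventh chord.
E is the fifth of A minor-major seventh; fifth in the bass means second inversion (figured bass 4/3).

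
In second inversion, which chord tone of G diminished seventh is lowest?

Db

In second inversion the fifth is lowest. For G diminished seventh (G–Bb–Db–Fb) that is Db.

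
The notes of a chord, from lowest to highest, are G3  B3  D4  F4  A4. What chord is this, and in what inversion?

G dominant ninth, root position

Reducing to letter names: G, B, D, F, A. These stack in thirds as G–B–D–F–A — a G dominant ninth chord.
The lowest note is G, the root of the chord, so this is root position.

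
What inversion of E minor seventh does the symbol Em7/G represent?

Em7/G means E minor seventh with G in the bass. G is the third of E minor seventh (E–G–B–D), so this is first inversion.

first inversion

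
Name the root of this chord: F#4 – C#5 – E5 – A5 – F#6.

F#

F#, C#, E, A are the tones of an F# minor seventh chord (F#–A–C#–E), making F# the root.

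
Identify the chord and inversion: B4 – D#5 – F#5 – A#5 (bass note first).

The pitch classes B, D#, F#, A# arrange in thirds as B–D#–F#–A#: a B major seventh chord.
B is the root of B major seventh; root in the bass means root position (figured bass 7).

B major seventh, root position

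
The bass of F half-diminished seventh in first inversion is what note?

F half-diminished seventh is F–Ab–Cb–Eb. First inversion places the third in the bass: Ab.

Ab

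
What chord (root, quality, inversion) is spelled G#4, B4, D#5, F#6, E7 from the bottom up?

The distinct note names are G#, B, D#, F#, E. Stacked in thirds they read E–G#–B–D#–F#, which is a major ninth chord on E.
G# is the third of E major ninth; third in the bass means first inversion.

E major ninth, first inversion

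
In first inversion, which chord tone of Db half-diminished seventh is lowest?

Fb

The third of Db half-diminished seventh (Db–Fb–Abb–Cb) is Fb; that is the bass in first inversion.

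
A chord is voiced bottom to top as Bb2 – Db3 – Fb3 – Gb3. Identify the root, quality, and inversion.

The distinct note names are Bb, Db, Fb, Gb. Stacked in thirds they read Gb–Bb–Db–Fb, which is a dominant seventh chord on Gb.
With the third (Bb) in the bass, the chord is in first inversion (figured bass 6/5).

Gb dominant seventh, first inversion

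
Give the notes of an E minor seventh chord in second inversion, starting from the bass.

B, D, E, G

The chord tones are E–G–B–D. With the fifth (B) lowest for second inversion: B, D, E, G.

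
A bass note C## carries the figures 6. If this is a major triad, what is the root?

A#

The figures 6 mean the third of the chord is in the bass. If C## is the third of a major triad, the root is A# (chord tones A#–C##–E#).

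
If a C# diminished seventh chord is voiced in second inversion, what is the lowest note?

C# diminished seventh is C#–E–G–Bb. Second inversion places the fifth in the bass: G.

G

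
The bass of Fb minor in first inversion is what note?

Abb

The third of Fb minor (Fb–Abb–Cb) is Abb; that is the bass in first inversion.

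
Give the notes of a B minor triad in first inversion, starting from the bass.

D, F#, B

The chord tones are B–D–F#. With the third (D) lowest for first inversion: D, F#, B.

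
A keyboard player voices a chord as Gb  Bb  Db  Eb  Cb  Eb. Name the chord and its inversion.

Reducing to letter names: Gb, Bb, Db, Eb, Cb. These stack in thirds as Cb–Eb–Gb–Bb–Db — a Cb major ninth chord.
Gb is the fifth of Cb major ninth; fifth in the bass means second inversion.

Cb major ninth, second inversion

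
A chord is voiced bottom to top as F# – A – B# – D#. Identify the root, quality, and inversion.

Reducing to letter names: F#, A, B#, D#. These stack in thirds as B#–D#–F#–A — a B# diminished seventh chord.
F# is the fifth of B# diminished seventh; fifth in the bass means second inversion (figured bass 4/3).

B# diminished seventh, second inversion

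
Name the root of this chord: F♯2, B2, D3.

B

Reordering F#, B, D into stacked thirds gives B–D–F#; the bottom of that stack, B, is the root.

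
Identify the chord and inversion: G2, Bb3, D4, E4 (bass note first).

E half-diminished seventh, first inversion

The distinct note names are G, Bb, D, E. Stacked in thirds they read E–G–Bb–D, which is a half-diminished seventh chord on E.
With the third (G) in the bass, the chord is in first inversion (figured bass 6/5).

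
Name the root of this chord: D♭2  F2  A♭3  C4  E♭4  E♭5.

The distinct letter names are Db, F, Ab, C, Eb. Arranged as a stack of thirds they read Db–F–Ab–C–Eb, so Db is the root (a Db major ninth chord).

Db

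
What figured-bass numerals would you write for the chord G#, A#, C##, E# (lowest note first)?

4/2

The notes G#, A#, C##, E# stack in thirds as A#–C##–E#–G# — an A# dominant seventh chord. The bass G# is the seventh, so this is third inversion: figured 4/2.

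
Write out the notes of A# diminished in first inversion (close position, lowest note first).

C#, E, A#

Spelling A# diminished: A#–C#–E. In first inversion the third is bass, giving C#, E, A# from the bottom.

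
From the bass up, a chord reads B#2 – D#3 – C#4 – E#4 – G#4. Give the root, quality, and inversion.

C# major ninth, third inversion

Reducing to letter names: B#, D#, C#, E#, G#. These stack in thirds as C#–E#–G#–B#–D# — a C# major ninth chord.
With the seventh (B#) in the bass, the chord is in third inversion.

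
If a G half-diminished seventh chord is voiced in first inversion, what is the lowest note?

Bb

The third of G half-diminished seventh (G–Bb–Db–F) is Bb; that is the bass in first inversion.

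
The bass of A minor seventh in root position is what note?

A

The root of A minor seventh (A–C–E–G) is A; that is the bass in root position.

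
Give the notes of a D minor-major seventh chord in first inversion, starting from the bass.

F, A, C#, D

Spelling D minor-major seventh: D–F–A–C#. In first inversion the third is bass, giving F, A, C#, D from the bottom.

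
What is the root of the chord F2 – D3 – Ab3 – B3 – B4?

B

The distinct letter names are F, D, Ab, B. Arranged as a stack of thirds they read B–D–F–Ab, so B is the root (a B diminished seventh chord).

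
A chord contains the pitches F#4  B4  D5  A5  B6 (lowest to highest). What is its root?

B

The distinct letter names are F#, B, D, A. Arranged as a stack of thirds they read B–D–F#–A, so B is the root (a B minor seventh chord).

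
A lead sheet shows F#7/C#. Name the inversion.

F#7/C# means F# dominant seventh with C# in the bass. C# is the fifth of F# dominant seventh (F#–A#–C#–E), so this is second inversion.

second inversion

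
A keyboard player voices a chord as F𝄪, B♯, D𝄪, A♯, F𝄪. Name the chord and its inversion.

The distinct note names are F##, B#, D##, A#. Stacked in thirds they read B#–D##–F##–A#, which is a dominant seventh chord on B#.
The lowest note is F##, the fifth of the chord, so this is second inversion (figured bass 4/3).

B# dominant seventh, second inversion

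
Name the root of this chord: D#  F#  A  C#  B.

B

The distinct letter names are D#, F#, A, C#, B. Arranged as a stack of thirds they read B–D#–F#–A–C#, so B is the root (a B dominant ninth chord).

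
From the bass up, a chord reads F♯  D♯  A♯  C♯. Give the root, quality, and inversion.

The pitch classes F#, D#, A#, C# arrange in thirds as D#–F#–A#–C#: a D# minor seventh chord.
F# is the third of D# minor seventh; third in the bass means first inversion (figured bass 6/5).

D# minor seventh, first inversion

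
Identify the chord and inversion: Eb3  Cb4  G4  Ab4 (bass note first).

The distinct note names are Eb, Cb, G, Ab. Stacked in thirds they read Ab–Cb–Eb–G, which is a minor-major seventh chord on Ab.
Eb is the fifth of Ab minor-major seventh; fifth in the bass means second inversion (figured bass 4/3).

Ab minor-major seventh, second inversion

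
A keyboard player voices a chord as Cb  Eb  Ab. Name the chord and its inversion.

Reducing to letter names: Cb, Eb, Ab. These stack in thirds as Ab–Cb–Eb — an Ab minor triad.
Cb is the third of Ab minor; third in the bass means first inversion (figured bass 6).

Ab minor, first inversion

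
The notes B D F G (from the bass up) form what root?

Reordering B, D, F, G into stacked thirds gives G–B–D–F; the bottom of that stack, G, is the root.

G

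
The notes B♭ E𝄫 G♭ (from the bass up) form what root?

Bb, Ebb, Gb are the tones of an Ebb augmented triad (Ebb–Gb–Bb), making Ebb the root.

Ebb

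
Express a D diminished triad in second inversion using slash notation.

Second inversion of D diminished has the fifth (Ab) in the bass. As a slash chord: Ddim/Ab.

Ddim/Ab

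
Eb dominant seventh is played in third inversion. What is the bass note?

Db

In third inversion the seventh is lowest. For Eb dominant seventh (Eb–G–Bb–Db) that is Db.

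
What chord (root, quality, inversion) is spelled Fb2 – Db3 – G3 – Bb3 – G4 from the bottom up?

G diminished seventh, third inversion

Reducing to letter names: Fb, Db, G, Bb. These stack in thirds as G–Bb–Db–Fb — a G diminished seventh chord.
The lowest note is Fb, the seventh of the chord, so this is third inversion (figured bass 4/2).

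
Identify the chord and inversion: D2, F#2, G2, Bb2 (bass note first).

G minor-major seventh, second inversion

The distinct note names are D, F#, G, Bb. Stacked in thirds they read G–Bb–D–F#, which is a minor-major seventh chord on G.
With the fifth (D) in the bass, the chord is in second inversion (figured bass 4/3).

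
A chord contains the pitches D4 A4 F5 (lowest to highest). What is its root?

D

Reordering D, A, F into stacked thirds gives D–F–A; the bottom of that stack, D, is the root.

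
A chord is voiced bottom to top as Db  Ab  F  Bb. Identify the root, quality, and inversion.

Bb minor seventh, first inversion

The pitch classes Db, Ab, F, Bb arrange in thirds as Bb–Db–F–Ab: a Bb minor seventh chord.
The lowest note is Db, the third of the chord, so this is first inversion (figured bass 6/5).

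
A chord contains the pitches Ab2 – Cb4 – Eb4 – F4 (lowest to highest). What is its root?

F

The distinct letter names are Ab, Cb, Eb, F. Arranged as a stack of thirds they read F–Ab–Cb–Eb, so F is the root (an F half-diminished seventh chord).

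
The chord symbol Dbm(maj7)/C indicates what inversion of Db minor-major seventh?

third inversion

Dbm(maj7)/C means Db minor-major seventh with C in the bass. C is the seventh of Db minor-major seventh (Db–Fb–Ab–C), so this is third inversion.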